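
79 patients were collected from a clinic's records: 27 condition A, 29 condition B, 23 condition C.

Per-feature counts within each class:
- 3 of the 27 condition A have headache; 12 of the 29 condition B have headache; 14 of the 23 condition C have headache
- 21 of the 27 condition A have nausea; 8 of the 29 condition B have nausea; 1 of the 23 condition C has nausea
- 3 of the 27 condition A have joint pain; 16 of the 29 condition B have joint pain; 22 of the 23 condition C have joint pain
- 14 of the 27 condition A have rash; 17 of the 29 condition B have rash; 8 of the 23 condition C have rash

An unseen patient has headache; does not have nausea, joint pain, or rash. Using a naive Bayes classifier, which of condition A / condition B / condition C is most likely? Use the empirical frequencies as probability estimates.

condition B

condition A: (27/79) × (3/27) × (6/27) × (24/27) × (13/27) ≈ 0.00361168
condition B: (29/79) × (12/29) × (21/29) × (13/29) × (12/29) ≈ 0.0204035
condition C: (23/79) × (14/23) × (22/23) × (1/23) × (15/23) ≈ 0.00480653
Highest score → condition B.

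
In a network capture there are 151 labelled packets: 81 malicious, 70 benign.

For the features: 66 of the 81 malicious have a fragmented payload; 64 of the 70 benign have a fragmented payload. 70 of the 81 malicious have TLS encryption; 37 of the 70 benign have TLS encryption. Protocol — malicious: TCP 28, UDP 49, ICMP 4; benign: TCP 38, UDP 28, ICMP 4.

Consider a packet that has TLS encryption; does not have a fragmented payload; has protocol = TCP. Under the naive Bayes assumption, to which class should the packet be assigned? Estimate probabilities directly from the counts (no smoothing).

malicious: (81/151) × (15/81) × (70/81) × (28/81) ≈ 0.0296757
benign: (70/151) × (6/70) × (37/70) × (38/70) ≈ 0.0114015
Highest score → malicious.

malicious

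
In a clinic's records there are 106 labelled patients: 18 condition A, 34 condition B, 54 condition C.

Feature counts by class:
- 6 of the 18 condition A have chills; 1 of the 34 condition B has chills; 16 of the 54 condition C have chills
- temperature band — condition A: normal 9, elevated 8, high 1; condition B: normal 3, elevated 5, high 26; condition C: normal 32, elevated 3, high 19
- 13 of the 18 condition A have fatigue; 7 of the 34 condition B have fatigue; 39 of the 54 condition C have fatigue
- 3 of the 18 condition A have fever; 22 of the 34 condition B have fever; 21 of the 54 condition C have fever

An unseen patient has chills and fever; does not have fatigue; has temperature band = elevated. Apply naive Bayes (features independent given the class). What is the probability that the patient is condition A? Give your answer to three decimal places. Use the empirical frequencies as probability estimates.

0.418

condition A: (18/106) × (6/18) × (8/18) × (5/18) × (3/18) ≈ 0.00116469
condition B: (34/106) × (1/34) × (5/34) × (27/34) × (22/34) ≈ 0.000712876
condition C: (54/106) × (16/54) × (3/54) × (15/54) × (21/54) ≈ 0.000905867
P(condition A | x) = 0.00116469 / 0.002783433 ≈ 0.418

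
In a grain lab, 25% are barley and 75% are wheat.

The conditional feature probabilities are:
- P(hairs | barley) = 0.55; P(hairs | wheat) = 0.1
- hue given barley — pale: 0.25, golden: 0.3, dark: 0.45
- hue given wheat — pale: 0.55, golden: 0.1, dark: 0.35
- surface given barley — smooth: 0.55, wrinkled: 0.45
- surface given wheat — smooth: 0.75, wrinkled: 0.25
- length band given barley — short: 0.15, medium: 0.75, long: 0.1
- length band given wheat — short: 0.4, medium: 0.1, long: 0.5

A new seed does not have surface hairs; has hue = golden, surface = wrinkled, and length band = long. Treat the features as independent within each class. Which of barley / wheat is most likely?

barley: 0.25 × (1−0.55) × 0.3 × 0.45 × 0.1 = 0.00151875
wheat: 0.75 × (1−0.1) × 0.1 × 0.25 × 0.5 = 0.0084375
Highest score → wheat.

wheat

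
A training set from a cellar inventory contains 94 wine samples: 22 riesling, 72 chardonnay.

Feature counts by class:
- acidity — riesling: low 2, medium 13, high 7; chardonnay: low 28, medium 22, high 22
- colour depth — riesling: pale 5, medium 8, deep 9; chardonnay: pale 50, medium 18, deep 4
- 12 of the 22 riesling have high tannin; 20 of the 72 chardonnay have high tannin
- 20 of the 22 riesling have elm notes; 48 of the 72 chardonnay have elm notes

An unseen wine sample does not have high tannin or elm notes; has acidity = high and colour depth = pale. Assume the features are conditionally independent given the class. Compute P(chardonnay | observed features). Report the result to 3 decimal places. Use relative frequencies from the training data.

riesling: (22/94) × (7/22) × (5/22) × (10/22) × (2/22) ≈ 0.000699362
chardonnay: (72/94) × (22/72) × (50/72) × (52/72) × (24/72) ≈ 0.0391275
P(chardonnay | x) = 0.0391275 / 0.039826862 ≈ 0.982

0.982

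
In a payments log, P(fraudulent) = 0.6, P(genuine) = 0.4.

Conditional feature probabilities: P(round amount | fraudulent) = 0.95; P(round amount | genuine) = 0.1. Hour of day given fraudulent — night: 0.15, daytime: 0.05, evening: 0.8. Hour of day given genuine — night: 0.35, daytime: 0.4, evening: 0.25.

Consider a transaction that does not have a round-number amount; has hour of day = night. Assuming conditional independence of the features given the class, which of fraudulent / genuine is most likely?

fraudulent: 0.6 × (1−0.95) × 0.15 = 0.0045
genuine: 0.4 × (1−0.1) × 0.35 = 0.126
Highest score → genuine.

genuine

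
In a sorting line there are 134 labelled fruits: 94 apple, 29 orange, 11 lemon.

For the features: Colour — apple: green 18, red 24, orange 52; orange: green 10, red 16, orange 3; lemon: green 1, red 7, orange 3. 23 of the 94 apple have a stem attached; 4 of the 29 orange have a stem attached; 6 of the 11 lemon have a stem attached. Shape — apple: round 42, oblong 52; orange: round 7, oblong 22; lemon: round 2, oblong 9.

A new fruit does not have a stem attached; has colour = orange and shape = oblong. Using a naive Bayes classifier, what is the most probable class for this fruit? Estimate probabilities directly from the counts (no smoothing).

apple

apple: (94/134) × (52/94) × (71/94) × (52/94) ≈ 0.162145
orange: (29/134) × (3/29) × (25/29) × (22/29) ≈ 0.0146414
lemon: (11/134) × (3/11) × (5/11) × (9/11) ≈ 0.00832614
Highest score → apple.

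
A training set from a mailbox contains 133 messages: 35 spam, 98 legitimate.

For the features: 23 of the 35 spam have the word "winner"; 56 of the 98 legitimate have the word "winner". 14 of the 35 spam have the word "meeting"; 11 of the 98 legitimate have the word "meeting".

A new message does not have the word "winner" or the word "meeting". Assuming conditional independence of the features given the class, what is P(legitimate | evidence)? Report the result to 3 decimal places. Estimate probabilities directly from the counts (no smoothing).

spam: (35/133) × (12/35) × (21/35) ≈ 0.0541353
legitimate: (98/133) × (42/98) × (87/98) ≈ 0.280344
P(legitimate | x) = 0.280344 / 0.3344793 ≈ 0.838

0.838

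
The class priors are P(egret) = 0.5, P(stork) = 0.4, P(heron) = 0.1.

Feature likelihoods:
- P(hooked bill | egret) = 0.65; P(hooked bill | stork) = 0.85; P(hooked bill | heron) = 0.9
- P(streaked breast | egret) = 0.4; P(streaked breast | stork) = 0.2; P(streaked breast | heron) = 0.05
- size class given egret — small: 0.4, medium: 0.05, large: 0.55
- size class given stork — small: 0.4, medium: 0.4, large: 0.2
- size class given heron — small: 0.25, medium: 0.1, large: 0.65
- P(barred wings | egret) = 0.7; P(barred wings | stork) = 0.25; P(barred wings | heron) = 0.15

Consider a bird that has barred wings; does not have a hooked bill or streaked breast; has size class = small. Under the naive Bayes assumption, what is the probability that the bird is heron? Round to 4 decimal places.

0.0103

egret: 0.5 × (1−0.65) × (1−0.4) × 0.4 × 0.7 = 0.0294
stork: 0.4 × (1−0.85) × (1−0.2) × 0.4 × 0.25 = 0.0048
heron: 0.1 × (1−0.9) × (1−0.05) × 0.25 × 0.15 = 0.00035625
P(heron | x) = 0.00035625 / 0.03455625 ≈ 0.0103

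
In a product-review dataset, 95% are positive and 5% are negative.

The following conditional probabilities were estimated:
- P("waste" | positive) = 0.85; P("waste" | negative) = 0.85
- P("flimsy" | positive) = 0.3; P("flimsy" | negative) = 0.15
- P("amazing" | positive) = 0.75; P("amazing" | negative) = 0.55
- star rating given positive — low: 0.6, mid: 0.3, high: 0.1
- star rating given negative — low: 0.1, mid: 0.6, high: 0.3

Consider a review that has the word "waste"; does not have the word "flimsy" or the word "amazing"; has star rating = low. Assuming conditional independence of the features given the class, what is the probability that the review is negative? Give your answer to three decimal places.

positive: 0.95 × 0.85 × (1−0.3) × (1−0.75) × 0.6 = 0.0847875
negative: 0.05 × 0.85 × (1−0.15) × (1−0.55) × 0.1 = 0.001625625
P(negative | x) = 0.001625625 / 0.086413125 ≈ 0.019

0.019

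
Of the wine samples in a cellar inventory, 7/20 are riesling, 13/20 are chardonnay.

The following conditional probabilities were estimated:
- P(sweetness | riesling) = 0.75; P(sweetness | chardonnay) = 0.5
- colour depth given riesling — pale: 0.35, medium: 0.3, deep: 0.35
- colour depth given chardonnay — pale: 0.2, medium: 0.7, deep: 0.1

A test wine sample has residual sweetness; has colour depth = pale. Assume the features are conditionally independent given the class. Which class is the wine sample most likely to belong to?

riesling: 0.35 × 0.75 × 0.35 = 0.091875
chardonnay: 0.65 × 0.5 × 0.2 = 0.065
Highest score → riesling.

riesling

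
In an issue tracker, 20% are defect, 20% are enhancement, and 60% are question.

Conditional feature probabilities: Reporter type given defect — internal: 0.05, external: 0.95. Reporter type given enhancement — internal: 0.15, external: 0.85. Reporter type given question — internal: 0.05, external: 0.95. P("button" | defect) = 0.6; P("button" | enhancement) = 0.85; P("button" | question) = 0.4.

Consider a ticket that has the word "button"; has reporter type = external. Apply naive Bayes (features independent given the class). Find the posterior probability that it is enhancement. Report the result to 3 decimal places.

0.297

defect: 0.2 × 0.95 × 0.6 = 0.114
enhancement: 0.2 × 0.85 × 0.85 = 0.1445
question: 0.6 × 0.95 × 0.4 = 0.228
P(enhancement | x) = 0.1445 / 0.4865 ≈ 0.297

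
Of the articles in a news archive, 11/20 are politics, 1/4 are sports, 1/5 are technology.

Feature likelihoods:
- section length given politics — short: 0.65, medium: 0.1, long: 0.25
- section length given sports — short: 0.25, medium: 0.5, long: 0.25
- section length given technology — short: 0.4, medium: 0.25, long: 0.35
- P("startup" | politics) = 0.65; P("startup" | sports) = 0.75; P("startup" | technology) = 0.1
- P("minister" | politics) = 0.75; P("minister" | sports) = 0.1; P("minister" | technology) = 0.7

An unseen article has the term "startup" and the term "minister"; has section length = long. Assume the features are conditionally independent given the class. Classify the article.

politics

politics: 0.55 × 0.25 × 0.65 × 0.75 = 0.06703125
sports: 0.25 × 0.25 × 0.75 × 0.1 = 0.0046875
technology: 0.2 × 0.35 × 0.1 × 0.7 = 0.0049
Highest score → politics.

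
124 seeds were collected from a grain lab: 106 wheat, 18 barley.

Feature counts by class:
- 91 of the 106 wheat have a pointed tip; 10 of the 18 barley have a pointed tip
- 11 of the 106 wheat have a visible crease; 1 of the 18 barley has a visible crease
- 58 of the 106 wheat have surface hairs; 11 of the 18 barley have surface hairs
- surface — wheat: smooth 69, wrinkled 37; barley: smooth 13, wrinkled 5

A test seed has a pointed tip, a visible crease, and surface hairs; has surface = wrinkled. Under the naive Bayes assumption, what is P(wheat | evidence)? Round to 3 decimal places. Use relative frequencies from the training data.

0.950

wheat: (106/124) × (91/106) × (11/106) × (58/106) × (37/106) ≈ 0.0145454
barley: (18/124) × (10/18) × (1/18) × (11/18) × (5/18) ≈ 0.000760543
P(wheat | x) = 0.0145454 / 0.015305943 ≈ 0.950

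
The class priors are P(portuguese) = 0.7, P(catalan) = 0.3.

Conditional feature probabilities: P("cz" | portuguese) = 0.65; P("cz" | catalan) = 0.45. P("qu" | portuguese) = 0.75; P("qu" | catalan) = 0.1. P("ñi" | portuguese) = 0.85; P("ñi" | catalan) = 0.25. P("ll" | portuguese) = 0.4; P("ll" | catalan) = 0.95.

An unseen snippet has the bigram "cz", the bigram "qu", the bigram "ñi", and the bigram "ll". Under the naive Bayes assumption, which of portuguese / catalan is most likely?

portuguese

portuguese: 0.7 × 0.65 × 0.75 × 0.85 × 0.4 = 0.116025
catalan: 0.3 × 0.45 × 0.1 × 0.25 × 0.95 = 0.00320625
Highest score → portuguese.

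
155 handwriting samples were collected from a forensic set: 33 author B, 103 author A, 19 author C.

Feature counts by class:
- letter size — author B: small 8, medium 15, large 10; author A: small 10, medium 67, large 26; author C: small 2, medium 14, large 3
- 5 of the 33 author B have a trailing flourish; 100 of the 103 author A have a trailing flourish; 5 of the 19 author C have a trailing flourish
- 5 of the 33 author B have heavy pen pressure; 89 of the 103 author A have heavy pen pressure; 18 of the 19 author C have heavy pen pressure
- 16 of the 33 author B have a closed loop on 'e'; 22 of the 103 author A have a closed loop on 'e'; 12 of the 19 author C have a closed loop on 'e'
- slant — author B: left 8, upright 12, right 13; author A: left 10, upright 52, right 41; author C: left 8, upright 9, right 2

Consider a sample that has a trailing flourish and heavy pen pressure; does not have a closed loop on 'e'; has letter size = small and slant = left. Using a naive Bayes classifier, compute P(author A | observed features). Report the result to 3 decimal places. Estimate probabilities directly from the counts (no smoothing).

0.865

author B: (33/155) × (8/33) × (5/33) × (5/33) × (17/33) × (8/33) ≈ 0.000147973
author A: (103/155) × (10/103) × (100/103) × (89/103) × (81/103) × (10/103) ≈ 0.00413232
author C: (19/155) × (2/19) × (5/19) × (18/19) × (7/19) × (8/19) ≈ 0.000499016
P(author A | x) = 0.00413232 / 0.004779309 ≈ 0.865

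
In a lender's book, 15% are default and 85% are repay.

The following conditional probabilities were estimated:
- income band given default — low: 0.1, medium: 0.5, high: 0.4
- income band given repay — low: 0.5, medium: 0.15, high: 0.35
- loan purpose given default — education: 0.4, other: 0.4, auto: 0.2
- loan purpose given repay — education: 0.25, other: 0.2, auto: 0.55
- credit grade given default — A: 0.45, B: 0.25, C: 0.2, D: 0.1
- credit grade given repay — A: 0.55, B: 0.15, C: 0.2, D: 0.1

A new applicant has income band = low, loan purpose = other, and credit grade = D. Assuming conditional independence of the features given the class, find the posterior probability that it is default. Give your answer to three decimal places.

default: 0.15 × 0.1 × 0.4 × 0.1 = 0.0006
repay: 0.85 × 0.5 × 0.2 × 0.1 = 0.0085
P(default | x) = 0.0006 / 0.0091 ≈ 0.066

0.066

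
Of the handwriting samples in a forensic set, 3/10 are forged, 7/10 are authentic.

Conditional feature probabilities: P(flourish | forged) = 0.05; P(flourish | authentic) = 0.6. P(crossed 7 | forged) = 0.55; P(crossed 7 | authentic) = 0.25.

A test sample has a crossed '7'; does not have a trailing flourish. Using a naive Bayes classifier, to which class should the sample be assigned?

forged: 0.3 × (1−0.05) × 0.55 = 0.15675
authentic: 0.7 × (1−0.6) × 0.25 = 0.07
Highest score → forged.

forged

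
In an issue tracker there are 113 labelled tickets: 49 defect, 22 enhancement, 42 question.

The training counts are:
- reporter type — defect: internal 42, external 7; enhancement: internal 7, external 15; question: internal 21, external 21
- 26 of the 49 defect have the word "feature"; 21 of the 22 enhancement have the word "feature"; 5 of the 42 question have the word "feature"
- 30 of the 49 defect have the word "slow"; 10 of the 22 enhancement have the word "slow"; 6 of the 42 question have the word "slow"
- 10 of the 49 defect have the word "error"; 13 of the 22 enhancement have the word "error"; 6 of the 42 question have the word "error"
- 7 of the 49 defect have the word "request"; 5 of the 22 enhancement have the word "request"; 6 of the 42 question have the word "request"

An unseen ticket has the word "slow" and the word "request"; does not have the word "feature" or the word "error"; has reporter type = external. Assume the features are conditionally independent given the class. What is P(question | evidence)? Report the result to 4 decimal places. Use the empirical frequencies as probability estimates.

0.5568

defect: (49/113) × (7/49) × (23/49) × (30/49) × (39/49) × (7/49) ≈ 0.00202417
enhancement: (22/113) × (15/22) × (1/22) × (10/22) × (9/22) × (5/22) ≈ 0.000254997
question: (42/113) × (21/42) × (37/42) × (6/42) × (36/42) × (6/42) ≈ 0.00286385
P(question | x) = 0.00286385 / 0.005143017 ≈ 0.5568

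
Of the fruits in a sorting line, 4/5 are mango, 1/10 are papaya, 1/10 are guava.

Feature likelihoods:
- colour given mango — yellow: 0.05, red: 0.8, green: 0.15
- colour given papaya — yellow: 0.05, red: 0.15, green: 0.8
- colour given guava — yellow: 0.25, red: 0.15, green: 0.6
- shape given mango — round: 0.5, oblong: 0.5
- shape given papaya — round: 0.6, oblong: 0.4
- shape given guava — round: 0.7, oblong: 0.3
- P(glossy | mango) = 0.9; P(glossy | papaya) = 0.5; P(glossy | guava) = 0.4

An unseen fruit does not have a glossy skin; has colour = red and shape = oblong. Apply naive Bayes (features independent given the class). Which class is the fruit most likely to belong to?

mango: 0.8 × 0.8 × 0.5 × (1−0.9) = 0.032
papaya: 0.1 × 0.15 × 0.4 × (1−0.5) = 0.003
guava: 0.1 × 0.15 × 0.3 × (1−0.4) = 0.0027
Highest score → mango.

mango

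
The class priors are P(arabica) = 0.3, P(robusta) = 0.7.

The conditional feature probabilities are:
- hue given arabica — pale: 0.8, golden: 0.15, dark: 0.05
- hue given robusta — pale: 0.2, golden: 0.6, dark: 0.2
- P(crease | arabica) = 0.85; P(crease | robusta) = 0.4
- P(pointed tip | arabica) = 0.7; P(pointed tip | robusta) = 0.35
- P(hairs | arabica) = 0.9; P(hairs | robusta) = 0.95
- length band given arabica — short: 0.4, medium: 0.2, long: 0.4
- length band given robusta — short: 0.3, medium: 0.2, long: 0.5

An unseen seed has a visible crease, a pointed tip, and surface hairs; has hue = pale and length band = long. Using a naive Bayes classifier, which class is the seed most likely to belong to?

arabica: 0.3 × 0.8 × 0.85 × 0.7 × 0.9 × 0.4 = 0.051408
robusta: 0.7 × 0.2 × 0.4 × 0.35 × 0.95 × 0.5 = 0.00931
Highest score → arabica.

arabica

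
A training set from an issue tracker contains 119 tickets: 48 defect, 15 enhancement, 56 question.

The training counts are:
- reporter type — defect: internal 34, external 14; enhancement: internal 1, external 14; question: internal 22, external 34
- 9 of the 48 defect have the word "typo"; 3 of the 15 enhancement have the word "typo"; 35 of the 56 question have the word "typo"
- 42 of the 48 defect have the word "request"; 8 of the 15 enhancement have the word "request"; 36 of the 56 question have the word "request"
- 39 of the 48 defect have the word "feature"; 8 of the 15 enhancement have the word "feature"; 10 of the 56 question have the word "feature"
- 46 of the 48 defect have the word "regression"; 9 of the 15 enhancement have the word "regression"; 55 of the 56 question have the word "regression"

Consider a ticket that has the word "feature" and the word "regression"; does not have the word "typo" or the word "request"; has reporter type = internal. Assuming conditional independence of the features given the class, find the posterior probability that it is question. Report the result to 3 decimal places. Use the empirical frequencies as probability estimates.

defect: (48/119) × (34/48) × (39/48) × (6/48) × (39/48) × (46/48) ≈ 0.0225946
enhancement: (15/119) × (1/15) × (12/15) × (7/15) × (8/15) × (9/15) ≈ 0.00100392
question: (56/119) × (22/56) × (21/56) × (20/56) × (10/56) × (55/56) ≈ 0.00434246
P(question | x) = 0.00434246 / 0.02794098 ≈ 0.155

0.155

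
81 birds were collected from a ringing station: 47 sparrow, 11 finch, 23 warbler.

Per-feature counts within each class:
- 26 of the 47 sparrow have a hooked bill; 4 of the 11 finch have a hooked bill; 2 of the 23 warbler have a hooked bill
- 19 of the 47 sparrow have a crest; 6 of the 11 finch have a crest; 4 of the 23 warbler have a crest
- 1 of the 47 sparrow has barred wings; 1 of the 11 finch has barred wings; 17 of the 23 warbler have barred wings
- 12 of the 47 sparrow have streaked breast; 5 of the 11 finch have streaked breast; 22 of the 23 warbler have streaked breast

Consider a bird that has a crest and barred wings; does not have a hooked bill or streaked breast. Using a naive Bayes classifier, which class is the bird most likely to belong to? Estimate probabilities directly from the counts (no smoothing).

sparrow: (47/81) × (21/47) × (19/47) × (1/47) × (35/47) ≈ 0.00166059
finch: (11/81) × (7/11) × (6/11) × (1/11) × (6/11) ≈ 0.00233742
warbler: (23/81) × (21/23) × (4/23) × (17/23) × (1/23) ≈ 0.00144897
Highest score → finch.

finch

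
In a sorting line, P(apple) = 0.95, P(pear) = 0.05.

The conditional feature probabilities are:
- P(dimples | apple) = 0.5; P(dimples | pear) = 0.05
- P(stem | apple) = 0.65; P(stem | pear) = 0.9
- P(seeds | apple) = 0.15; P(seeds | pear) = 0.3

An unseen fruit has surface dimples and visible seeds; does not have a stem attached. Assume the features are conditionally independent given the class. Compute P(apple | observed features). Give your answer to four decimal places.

0.9970

apple: 0.95 × 0.5 × (1−0.65) × 0.15 = 0.0249375
pear: 0.05 × 0.05 × (1−0.9) × 0.3 = 0.000075
P(apple | x) = 0.0249375 / 0.0250125 ≈ 0.9970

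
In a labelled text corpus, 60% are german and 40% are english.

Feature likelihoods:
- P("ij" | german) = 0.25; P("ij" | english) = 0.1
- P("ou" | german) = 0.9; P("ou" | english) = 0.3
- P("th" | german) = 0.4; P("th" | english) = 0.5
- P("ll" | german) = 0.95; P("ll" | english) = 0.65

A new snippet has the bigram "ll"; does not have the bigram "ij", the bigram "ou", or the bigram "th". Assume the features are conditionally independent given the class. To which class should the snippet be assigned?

german: 0.6 × (1−0.25) × (1−0.9) × (1−0.4) × 0.95 = 0.02565
english: 0.4 × (1−0.1) × (1−0.3) × (1−0.5) × 0.65 = 0.0819
Highest score → english.

english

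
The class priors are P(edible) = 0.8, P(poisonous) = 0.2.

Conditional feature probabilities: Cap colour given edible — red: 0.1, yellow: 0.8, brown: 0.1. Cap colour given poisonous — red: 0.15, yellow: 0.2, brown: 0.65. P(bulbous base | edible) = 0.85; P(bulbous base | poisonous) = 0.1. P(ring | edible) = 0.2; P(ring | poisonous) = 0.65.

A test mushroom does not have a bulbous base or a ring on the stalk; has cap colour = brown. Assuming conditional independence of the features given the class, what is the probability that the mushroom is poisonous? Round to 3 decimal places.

edible: 0.8 × 0.1 × (1−0.85) × (1−0.2) = 0.0096
poisonous: 0.2 × 0.65 × (1−0.1) × (1−0.65) = 0.04095
P(poisonous | x) = 0.04095 / 0.05055 ≈ 0.810

0.810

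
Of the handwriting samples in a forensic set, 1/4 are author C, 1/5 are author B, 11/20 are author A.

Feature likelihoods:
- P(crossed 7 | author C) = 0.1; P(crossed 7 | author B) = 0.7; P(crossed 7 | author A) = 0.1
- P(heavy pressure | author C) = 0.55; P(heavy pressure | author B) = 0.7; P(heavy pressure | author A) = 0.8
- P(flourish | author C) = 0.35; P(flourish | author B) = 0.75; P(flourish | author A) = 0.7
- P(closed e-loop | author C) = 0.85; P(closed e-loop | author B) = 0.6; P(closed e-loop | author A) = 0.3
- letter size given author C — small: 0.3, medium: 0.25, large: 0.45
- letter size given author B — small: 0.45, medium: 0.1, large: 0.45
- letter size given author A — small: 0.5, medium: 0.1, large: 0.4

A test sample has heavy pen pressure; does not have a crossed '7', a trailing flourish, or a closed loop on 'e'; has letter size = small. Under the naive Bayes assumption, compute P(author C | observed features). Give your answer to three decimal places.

author C: 0.25 × (1−0.1) × 0.55 × (1−0.35) × (1−0.85) × 0.3 = 0.0036196875
author B: 0.2 × (1−0.7) × 0.7 × (1−0.75) × (1−0.6) × 0.45 = 0.00189
author A: 0.55 × (1−0.1) × 0.8 × (1−0.7) × (1−0.3) × 0.5 = 0.04158
P(author C | x) = 0.0036196875 / 0.0470896875 ≈ 0.077

0.077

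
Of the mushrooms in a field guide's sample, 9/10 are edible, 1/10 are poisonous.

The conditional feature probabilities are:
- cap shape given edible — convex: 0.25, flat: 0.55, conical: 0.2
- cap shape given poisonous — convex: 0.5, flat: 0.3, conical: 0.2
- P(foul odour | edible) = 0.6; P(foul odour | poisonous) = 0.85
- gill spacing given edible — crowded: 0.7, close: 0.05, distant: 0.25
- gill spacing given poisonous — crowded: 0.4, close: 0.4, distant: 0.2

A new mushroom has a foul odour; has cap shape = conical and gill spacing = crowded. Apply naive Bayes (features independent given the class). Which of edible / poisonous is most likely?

edible

edible: 0.9 × 0.2 × 0.6 × 0.7 = 0.0756
poisonous: 0.1 × 0.2 × 0.85 × 0.4 = 0.0068
Highest score → edible.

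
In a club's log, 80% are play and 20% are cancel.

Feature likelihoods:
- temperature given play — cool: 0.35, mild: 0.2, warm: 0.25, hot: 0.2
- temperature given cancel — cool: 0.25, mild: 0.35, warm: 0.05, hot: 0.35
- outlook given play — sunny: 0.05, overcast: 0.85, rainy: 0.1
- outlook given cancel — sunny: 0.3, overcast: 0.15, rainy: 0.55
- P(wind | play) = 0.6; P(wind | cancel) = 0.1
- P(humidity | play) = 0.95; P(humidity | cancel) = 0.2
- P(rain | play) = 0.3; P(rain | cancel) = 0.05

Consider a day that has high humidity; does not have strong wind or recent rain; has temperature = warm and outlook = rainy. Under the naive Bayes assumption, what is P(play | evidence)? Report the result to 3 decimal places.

0.850

play: 0.8 × 0.25 × 0.1 × (1−0.6) × 0.95 × (1−0.3) = 0.00532
cancel: 0.2 × 0.05 × 0.55 × (1−0.1) × 0.2 × (1−0.05) = 0.0009405
P(play | x) = 0.00532 / 0.0062605 ≈ 0.850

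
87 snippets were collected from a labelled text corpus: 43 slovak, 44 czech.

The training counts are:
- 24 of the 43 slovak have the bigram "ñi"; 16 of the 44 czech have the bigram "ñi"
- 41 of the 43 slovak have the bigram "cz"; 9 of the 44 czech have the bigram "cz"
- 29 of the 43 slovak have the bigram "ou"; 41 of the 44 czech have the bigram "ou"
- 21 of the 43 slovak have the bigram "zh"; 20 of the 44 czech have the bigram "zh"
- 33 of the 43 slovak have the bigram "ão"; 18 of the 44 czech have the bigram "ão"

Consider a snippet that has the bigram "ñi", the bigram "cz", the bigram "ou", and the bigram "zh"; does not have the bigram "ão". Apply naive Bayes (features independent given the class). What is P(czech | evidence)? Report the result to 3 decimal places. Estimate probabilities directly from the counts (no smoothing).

slovak: (43/87) × (24/43) × (41/43) × (29/43) × (21/43) × (10/43) ≈ 0.0201474
czech: (44/87) × (16/44) × (9/44) × (41/44) × (20/44) × (26/44) ≈ 0.00941499
P(czech | x) = 0.00941499 / 0.02956239 ≈ 0.318

0.318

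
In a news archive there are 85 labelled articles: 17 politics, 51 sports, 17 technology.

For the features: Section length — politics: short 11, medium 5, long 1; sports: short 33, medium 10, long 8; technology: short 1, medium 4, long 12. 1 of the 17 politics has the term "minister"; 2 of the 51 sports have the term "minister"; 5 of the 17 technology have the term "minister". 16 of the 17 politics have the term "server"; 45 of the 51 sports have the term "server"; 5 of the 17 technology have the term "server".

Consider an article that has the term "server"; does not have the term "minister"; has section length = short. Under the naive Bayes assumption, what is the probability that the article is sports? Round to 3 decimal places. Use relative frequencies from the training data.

politics: (17/85) × (11/17) × (16/17) × (16/17) ≈ 0.114635
sports: (51/85) × (33/51) × (49/51) × (45/51) ≈ 0.329127
technology: (17/85) × (1/17) × (12/17) × (5/17) ≈ 0.0024425
P(sports | x) = 0.329127 / 0.4462045 ≈ 0.738

0.738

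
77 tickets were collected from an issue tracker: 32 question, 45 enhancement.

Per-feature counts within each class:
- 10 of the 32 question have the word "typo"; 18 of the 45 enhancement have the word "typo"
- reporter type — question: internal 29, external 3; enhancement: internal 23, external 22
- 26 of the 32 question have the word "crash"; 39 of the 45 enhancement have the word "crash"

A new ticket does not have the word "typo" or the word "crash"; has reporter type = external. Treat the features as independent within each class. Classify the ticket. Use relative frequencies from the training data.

enhancement

question: (32/77) × (22/32) × (3/32) × (6/32) ≈ 0.00502232
enhancement: (45/77) × (27/45) × (22/45) × (6/45) ≈ 0.0228571
Highest score → enhancement.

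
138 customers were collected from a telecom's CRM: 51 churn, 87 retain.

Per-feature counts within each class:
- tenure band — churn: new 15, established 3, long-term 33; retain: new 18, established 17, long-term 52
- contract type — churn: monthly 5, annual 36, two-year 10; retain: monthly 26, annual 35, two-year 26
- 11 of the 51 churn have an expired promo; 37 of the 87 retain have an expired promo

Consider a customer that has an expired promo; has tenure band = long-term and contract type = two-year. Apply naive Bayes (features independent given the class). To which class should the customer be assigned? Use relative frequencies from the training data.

churn: (51/138) × (33/51) × (10/51) × (11/51) ≈ 0.0101132
retain: (87/138) × (52/87) × (26/87) × (37/87) ≈ 0.0478918
Highest score → retain.

retain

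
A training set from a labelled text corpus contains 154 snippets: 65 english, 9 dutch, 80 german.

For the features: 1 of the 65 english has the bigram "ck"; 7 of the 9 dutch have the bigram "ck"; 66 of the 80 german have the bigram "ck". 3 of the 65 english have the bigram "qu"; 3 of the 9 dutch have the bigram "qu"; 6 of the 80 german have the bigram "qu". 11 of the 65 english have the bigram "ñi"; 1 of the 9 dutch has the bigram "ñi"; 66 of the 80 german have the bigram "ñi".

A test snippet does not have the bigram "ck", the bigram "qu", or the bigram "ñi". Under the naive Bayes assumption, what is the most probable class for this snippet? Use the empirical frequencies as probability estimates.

english

english: (65/154) × (64/65) × (62/65) × (54/65) ≈ 0.32932
dutch: (9/154) × (2/9) × (6/9) × (8/9) ≈ 0.00769601
german: (80/154) × (14/80) × (74/80) × (14/80) ≈ 0.0147159
Highest score → english.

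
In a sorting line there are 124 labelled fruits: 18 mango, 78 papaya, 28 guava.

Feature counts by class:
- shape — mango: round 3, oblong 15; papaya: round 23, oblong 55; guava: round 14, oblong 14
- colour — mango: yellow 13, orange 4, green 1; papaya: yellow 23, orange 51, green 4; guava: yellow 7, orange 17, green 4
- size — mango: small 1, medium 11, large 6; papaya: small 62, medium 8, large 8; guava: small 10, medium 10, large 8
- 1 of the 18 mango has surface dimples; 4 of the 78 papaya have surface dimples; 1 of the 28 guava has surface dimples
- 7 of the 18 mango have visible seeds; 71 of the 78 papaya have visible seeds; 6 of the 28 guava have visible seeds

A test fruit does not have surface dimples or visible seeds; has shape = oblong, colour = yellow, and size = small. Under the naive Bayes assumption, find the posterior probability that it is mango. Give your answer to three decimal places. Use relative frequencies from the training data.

mango: (18/124) × (15/18) × (13/18) × (1/18) × (17/18) × (11/18) ≈ 0.00280133
papaya: (78/124) × (55/78) × (23/78) × (62/78) × (74/78) × (7/78) ≈ 0.0088514
guava: (28/124) × (14/28) × (7/28) × (10/28) × (27/28) × (22/28) ≈ 0.00763763
P(mango | x) = 0.00280133 / 0.01929036 ≈ 0.145

0.145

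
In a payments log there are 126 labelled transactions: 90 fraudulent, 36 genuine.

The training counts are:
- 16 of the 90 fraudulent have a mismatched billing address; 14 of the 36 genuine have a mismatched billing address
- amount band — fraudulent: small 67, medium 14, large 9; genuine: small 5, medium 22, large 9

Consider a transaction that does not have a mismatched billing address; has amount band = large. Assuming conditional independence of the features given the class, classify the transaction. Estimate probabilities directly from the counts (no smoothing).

fraudulent

fraudulent: (90/126) × (74/90) × (9/90) ≈ 0.0587302
genuine: (36/126) × (22/36) × (9/36) ≈ 0.0436508
Highest score → fraudulent.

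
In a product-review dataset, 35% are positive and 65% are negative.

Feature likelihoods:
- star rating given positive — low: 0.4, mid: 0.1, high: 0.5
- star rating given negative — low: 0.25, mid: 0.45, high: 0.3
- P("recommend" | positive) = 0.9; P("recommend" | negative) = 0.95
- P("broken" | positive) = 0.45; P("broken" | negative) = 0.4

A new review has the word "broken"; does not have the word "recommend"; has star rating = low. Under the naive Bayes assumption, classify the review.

positive

positive: 0.35 × 0.4 × (1−0.9) × 0.45 = 0.0063
negative: 0.65 × 0.25 × (1−0.95) × 0.4 = 0.00325
Highest score → positive.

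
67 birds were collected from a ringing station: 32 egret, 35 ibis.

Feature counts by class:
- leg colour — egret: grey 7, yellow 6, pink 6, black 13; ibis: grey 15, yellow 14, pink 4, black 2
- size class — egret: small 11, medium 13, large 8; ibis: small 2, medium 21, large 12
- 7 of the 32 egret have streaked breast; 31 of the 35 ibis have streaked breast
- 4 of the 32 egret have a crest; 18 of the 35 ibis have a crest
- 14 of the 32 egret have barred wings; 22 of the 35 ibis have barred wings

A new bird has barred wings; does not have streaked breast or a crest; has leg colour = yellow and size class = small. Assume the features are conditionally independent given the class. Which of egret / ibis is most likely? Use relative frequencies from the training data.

egret: (32/67) × (6/32) × (11/32) × (25/32) × (28/32) × (14/32) ≈ 0.00920652
ibis: (35/67) × (14/35) × (2/35) × (4/35) × (17/35) × (22/35) ≈ 0.000416622
Highest score → egret.

egret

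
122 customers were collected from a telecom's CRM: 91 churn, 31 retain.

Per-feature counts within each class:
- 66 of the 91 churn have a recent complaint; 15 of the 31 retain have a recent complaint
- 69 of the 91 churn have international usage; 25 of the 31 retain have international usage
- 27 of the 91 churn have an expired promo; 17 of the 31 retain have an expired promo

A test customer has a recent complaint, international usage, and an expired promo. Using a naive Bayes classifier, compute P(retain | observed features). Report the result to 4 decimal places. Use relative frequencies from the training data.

churn: (91/122) × (66/91) × (69/91) × (27/91) ≈ 0.121707
retain: (31/122) × (15/31) × (25/31) × (17/31) ≈ 0.0543747
P(retain | x) = 0.0543747 / 0.1760817 ≈ 0.3088

0.3088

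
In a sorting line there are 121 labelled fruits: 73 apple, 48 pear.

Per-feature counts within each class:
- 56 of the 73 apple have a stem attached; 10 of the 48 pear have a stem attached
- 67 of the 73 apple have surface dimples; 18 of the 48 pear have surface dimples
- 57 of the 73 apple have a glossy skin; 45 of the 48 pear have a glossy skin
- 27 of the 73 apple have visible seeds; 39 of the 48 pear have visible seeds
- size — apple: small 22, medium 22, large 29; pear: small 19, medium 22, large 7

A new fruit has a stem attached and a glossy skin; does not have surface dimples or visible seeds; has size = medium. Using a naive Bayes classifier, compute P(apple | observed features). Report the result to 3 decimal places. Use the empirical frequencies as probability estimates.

apple: (73/121) × (56/73) × (6/73) × (57/73) × (46/73) × (22/73) ≈ 0.0056405
pear: (48/121) × (10/48) × (30/48) × (45/48) × (9/48) × (22/48) ≈ 0.00416149
P(apple | x) = 0.0056405 / 0.00980199 ≈ 0.575

0.575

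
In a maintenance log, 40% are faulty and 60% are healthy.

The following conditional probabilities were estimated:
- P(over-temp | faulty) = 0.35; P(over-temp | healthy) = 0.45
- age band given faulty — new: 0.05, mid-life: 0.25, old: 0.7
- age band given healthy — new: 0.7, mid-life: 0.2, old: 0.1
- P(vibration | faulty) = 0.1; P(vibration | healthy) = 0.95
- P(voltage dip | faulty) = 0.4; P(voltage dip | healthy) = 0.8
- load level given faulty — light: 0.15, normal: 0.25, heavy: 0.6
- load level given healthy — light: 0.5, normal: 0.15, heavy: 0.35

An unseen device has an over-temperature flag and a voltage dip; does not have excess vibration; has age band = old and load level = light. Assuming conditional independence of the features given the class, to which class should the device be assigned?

faulty

faulty: 0.4 × 0.35 × 0.7 × (1−0.1) × 0.4 × 0.15 = 0.005292
healthy: 0.6 × 0.45 × 0.1 × (1−0.95) × 0.8 × 0.5 = 0.00054
Highest score → faulty.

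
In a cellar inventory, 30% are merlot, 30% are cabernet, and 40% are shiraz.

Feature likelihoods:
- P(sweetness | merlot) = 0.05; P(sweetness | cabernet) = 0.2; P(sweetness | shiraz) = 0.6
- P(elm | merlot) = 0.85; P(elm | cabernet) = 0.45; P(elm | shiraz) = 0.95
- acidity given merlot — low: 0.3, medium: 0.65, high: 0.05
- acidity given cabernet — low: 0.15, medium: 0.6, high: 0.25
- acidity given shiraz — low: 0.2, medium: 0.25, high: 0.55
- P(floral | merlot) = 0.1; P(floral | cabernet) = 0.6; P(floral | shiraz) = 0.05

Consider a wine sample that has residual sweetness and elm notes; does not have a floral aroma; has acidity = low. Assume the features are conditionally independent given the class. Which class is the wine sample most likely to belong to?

merlot: 0.3 × 0.05 × 0.85 × 0.3 × (1−0.1) = 0.0034425
cabernet: 0.3 × 0.2 × 0.45 × 0.15 × (1−0.6) = 0.00162
shiraz: 0.4 × 0.6 × 0.95 × 0.2 × (1−0.05) = 0.04332
Highest score → shiraz.

shiraz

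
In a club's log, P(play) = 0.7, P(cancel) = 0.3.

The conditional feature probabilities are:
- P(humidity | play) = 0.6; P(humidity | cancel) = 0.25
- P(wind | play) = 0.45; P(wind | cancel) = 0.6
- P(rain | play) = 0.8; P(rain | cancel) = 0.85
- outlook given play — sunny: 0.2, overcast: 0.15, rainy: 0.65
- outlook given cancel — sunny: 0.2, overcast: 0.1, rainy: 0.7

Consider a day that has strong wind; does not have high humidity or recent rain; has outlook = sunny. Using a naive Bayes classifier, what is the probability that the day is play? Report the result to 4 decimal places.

play: 0.7 × (1−0.6) × 0.45 × (1−0.8) × 0.2 = 0.00504
cancel: 0.3 × (1−0.25) × 0.6 × (1−0.85) × 0.2 = 0.00405
P(play | x) = 0.00504 / 0.00909 ≈ 0.5545

0.5545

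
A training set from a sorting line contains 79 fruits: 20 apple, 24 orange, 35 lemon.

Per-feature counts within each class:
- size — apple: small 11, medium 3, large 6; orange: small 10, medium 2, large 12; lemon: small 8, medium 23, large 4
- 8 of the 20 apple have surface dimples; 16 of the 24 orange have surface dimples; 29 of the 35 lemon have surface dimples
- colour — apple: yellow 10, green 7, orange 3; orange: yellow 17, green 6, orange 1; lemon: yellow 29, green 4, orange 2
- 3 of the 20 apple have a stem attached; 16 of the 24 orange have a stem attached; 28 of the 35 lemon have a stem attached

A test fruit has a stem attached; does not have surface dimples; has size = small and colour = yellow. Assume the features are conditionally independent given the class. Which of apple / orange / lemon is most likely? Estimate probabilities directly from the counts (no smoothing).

apple: (20/79) × (11/20) × (12/20) × (10/20) × (3/20) ≈ 0.00626582
orange: (24/79) × (10/24) × (8/24) × (17/24) × (16/24) ≈ 0.019925
lemon: (35/79) × (8/35) × (6/35) × (29/35) × (28/35) ≈ 0.0115071
Highest score → orange.

orange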